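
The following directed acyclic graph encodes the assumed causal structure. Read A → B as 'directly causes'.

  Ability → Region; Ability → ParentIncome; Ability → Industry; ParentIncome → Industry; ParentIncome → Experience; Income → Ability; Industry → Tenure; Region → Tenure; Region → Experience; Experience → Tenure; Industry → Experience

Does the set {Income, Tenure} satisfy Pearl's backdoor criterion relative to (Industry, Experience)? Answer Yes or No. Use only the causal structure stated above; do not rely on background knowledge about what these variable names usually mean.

No

Backdoor paths from Industry to Experience (paths whose first edge points into Industry):
  P1: Industry <- Ability -> ParentIncome -> Experience
  P2: Industry <- Ability -> Region -> Experience
  P3: Industry <- Ability -> Region -> Tenure <- Experience
  P4: Industry <- ParentIncome <- Ability -> Region -> Experience
  P5: Industry <- ParentIncome <- Ability -> Region -> Tenure <- Experience
  P6: Industry <- ParentIncome -> Experience
Condition 1 (no descendant of Industry in the set): FAILS — Tenure is a descendant of Industry.
Condition 2 (every backdoor path blocked by {Income, Tenure}):
  P1: open — no interior node is in the conditioning set.
  P2: open — no interior node is in the conditioning set.
  P3: open — collider(s) Tenure are conditioned on (or have a conditioned descendant) and no non-collider on the path is in the set.
  P4: open — no interior node is in the conditioning set.
  P5: open — collider(s) Tenure are conditioned on (or have a conditioned descendant) and no non-collider on the path is in the set.
  P6: open — no interior node is in the conditioning set.
{Income, Tenure} does not satisfy the backdoor criterion.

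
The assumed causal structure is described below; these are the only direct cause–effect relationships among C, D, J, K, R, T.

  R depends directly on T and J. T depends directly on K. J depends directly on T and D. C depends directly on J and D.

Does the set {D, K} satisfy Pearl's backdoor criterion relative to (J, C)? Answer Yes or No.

Yes

Backdoor paths from J to C (paths whose first edge points into J):
  P1: J <- D -> C
Condition 1 (no descendant of J in the set): holds — descendants of J are {C, R}; none are in {D, K}.
Condition 2 (every backdoor path blocked by {D, K}):
  P1: blocked at fork node D ∈ conditioning set.
{D, K} satisfies the backdoor criterion.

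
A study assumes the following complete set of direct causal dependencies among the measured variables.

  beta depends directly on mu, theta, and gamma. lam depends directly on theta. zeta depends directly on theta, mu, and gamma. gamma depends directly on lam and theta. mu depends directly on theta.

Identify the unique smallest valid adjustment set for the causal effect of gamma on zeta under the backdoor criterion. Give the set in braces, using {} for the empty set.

{theta}

Variables eligible for adjustment (non-descendants of gamma, excluding gamma and zeta): {lam, mu, theta}.
Backdoor paths from gamma to zeta:
  P1: gamma <- theta -> mu -> zeta
  P2: gamma <- theta -> zeta
  P3: gamma <- theta -> beta <- mu -> zeta
  P4: gamma <- lam <- theta -> mu -> zeta
  P5: gamma <- lam <- theta -> zeta
  P6: gamma <- lam <- theta -> beta <- mu -> zeta
The empty set is not sufficient: P1 (gamma <- theta -> mu -> zeta) has no collider blocking it and no conditioned non-collider, so it is open.
Try {theta}:
  P1: blocked at fork node theta ∈ conditioning set.
  P2: blocked at fork node theta ∈ conditioning set.
  P3: blocked at fork node theta ∈ conditioning set.
  P4: blocked at fork node theta ∈ conditioning set.
  P5: blocked at fork node theta ∈ conditioning set.
  P6: blocked at fork node theta ∈ conditioning set.
{theta} contains no descendant of gamma and blocks every backdoor path.
No other singleton works — e.g. {lam} leaves P1 open — so {theta} is the unique smallest valid adjustment set.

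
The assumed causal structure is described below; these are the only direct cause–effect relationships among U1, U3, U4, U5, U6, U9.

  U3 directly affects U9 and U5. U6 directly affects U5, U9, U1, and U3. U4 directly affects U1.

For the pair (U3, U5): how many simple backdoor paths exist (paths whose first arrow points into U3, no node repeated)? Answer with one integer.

1

A backdoor path from U3 to U5 is any simple undirected path whose first edge points into U3 (i.e. leaves U3 via a parent).
Parents of U3: {U6}.
Enumerating:
  P1: U3 <- U6 -> U5
That exhausts the simple backdoor paths. Count: 1.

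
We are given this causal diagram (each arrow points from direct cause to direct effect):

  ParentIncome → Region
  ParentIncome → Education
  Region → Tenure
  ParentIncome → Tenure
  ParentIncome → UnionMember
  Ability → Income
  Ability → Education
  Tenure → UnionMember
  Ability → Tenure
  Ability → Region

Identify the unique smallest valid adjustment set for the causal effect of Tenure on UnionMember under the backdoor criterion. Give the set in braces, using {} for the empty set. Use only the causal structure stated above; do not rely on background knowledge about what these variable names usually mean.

{ParentIncome}

Variables eligible for adjustment (non-descendants of Tenure, excluding Tenure and UnionMember): {Ability, Education, Income, ParentIncome, Region}.
Backdoor paths from Tenure to UnionMember:
  P1: Tenure <- Ability -> Education <- ParentIncome -> UnionMember
  P2: Tenure <- Ability -> Region <- ParentIncome -> UnionMember
  P3: Tenure <- ParentIncome -> UnionMember
  P4: Tenure <- Region <- Ability -> Education <- ParentIncome -> UnionMember
  P5: Tenure <- Region <- ParentIncome -> UnionMember
The empty set is not sufficient: P3 (Tenure <- ParentIncome -> UnionMember) has no collider blocking it and no conditioned non-collider, so it is open.
Try {ParentIncome}:
  P1: blocked at collider Education (neither it nor any descendant is in the conditioning set).
  P2: blocked at collider Region (neither it nor any descendant is in the conditioning set).
  P3: blocked at fork node ParentIncome ∈ conditioning set.
  P4: blocked at collider Education (neither it nor any descendant is in the conditioning set).
  P5: blocked at fork node ParentIncome ∈ conditioning set.
{ParentIncome} contains no descendant of Tenure and blocks every backdoor path.
No other singleton works — e.g. {Ability} leaves P3 open — so {ParentIncome} is the unique smallest valid adjustment set.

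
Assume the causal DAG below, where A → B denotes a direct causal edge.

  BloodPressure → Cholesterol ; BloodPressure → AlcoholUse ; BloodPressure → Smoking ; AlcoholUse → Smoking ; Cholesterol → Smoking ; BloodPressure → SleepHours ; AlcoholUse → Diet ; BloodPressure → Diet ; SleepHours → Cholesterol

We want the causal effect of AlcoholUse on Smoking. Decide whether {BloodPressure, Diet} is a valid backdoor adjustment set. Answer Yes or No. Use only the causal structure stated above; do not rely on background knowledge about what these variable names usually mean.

No

Backdoor paths from AlcoholUse to Smoking (paths whose first edge points into AlcoholUse):
  P1: AlcoholUse <- BloodPressure -> SleepHours -> Cholesterol -> Smoking
  P2: AlcoholUse <- BloodPressure -> Cholesterol -> Smoking
  P3: AlcoholUse <- BloodPressure -> Smoking
Condition 1 (no descendant of AlcoholUse in the set): FAILS — Diet is a descendant of AlcoholUse.
Condition 2 (every backdoor path blocked by {BloodPressure, Diet}):
  P1: blocked at fork node BloodPressure ∈ conditioning set.
  P2: blocked at fork node BloodPressure ∈ conditioning set.
  P3: blocked at fork node BloodPressure ∈ conditioning set.
{BloodPressure, Diet} does not satisfy the backdoor criterion.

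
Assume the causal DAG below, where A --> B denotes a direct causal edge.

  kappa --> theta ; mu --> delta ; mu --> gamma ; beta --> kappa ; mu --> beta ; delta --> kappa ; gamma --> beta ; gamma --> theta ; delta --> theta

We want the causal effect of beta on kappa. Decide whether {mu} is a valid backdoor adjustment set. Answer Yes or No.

Yes

Backdoor paths from beta to kappa (paths whose first edge points into beta):
  P1: beta <- mu -> gamma -> theta <- delta -> kappa
  P2: beta <- mu -> gamma -> theta <- kappa
  P3: beta <- mu -> delta -> kappa
  P4: beta <- mu -> delta -> theta <- kappa
  P5: beta <- gamma <- mu -> delta -> kappa
  P6: beta <- gamma <- mu -> delta -> theta <- kappa
  P7: beta <- gamma -> theta <- delta -> kappa
  P8: beta <- gamma -> theta <- kappa
Condition 1 (no descendant of beta in the set): holds — descendants of beta are {kappa, theta}; none are in {mu}.
Condition 2 (every backdoor path blocked by {mu}):
  P1: blocked at fork node mu ∈ conditioning set.
  P2: blocked at fork node mu ∈ conditioning set.
  P3: blocked at fork node mu ∈ conditioning set.
  P4: blocked at fork node mu ∈ conditioning set.
  P5: blocked at fork node mu ∈ conditioning set.
  P6: blocked at fork node mu ∈ conditioning set.
  P7: blocked at collider theta (neither it nor any descendant is in the conditioning set).
  P8: blocked at collider theta (neither it nor any descendant is in the conditioning set).
{mu} satisfies the backdoor criterion.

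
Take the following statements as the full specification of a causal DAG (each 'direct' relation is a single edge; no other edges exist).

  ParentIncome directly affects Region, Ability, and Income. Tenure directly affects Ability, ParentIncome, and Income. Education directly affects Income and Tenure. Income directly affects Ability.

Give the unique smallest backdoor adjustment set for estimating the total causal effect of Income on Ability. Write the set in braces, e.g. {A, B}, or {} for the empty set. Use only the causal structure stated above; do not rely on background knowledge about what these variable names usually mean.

{ParentIncome, Tenure}

Variables eligible for adjustment (non-descendants of Income, excluding Income and Ability): {Education, ParentIncome, Region, Tenure}.
Backdoor paths from Income to Ability:
  P1: Income <- Education -> Tenure -> ParentIncome -> Ability
  P2: Income <- Education -> Tenure -> Ability
  P3: Income <- Tenure -> ParentIncome -> Ability
  P4: Income <- Tenure -> Ability
  P5: Income <- ParentIncome <- Tenure -> Ability
  P6: Income <- ParentIncome -> Ability
The empty set is not sufficient: P1 (Income <- Education -> Tenure -> ParentIncome -> Ability) has no collider blocking it and no conditioned non-collider, so it is open.
Try {ParentIncome, Tenure}:
  P1: blocked at chain node Tenure ∈ conditioning set.
  P2: blocked at chain node Tenure ∈ conditioning set.
  P3: blocked at fork node Tenure ∈ conditioning set.
  P4: blocked at fork node Tenure ∈ conditioning set.
  P5: blocked at chain node ParentIncome ∈ conditioning set.
  P6: blocked at fork node ParentIncome ∈ conditioning set.
{ParentIncome, Tenure} contains no descendant of Income and blocks every backdoor path.
Every element of {ParentIncome, Tenure} is needed (dropping ParentIncome leaves P6 open; dropping Tenure leaves P2 open), so no proper subset is valid.
Among all size-2 subsets of the eligible variables, only {ParentIncome, Tenure} blocks every backdoor path, so it is the unique smallest valid adjustment set.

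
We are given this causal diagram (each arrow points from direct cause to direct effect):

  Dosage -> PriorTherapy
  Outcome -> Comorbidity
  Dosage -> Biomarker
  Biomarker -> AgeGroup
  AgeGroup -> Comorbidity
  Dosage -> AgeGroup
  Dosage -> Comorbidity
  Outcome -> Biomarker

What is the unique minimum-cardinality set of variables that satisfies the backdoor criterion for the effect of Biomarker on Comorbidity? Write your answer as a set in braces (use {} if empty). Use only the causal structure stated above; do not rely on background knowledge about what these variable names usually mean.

{Dosage, Outcome}

Variables eligible for adjustment (non-descendants of Biomarker, excluding Biomarker and Comorbidity): {Dosage, Outcome, PriorTherapy}.
Backdoor paths from Biomarker to Comorbidity:
  P1: Biomarker <- Outcome -> Comorbidity
  P2: Biomarker <- Dosage -> AgeGroup -> Comorbidity
  P3: Biomarker <- Dosage -> Comorbidity
The empty set is not sufficient: P1 (Biomarker <- Outcome -> Comorbidity) has no collider blocking it and no conditioned non-collider, so it is open.
Try {Dosage, Outcome}:
  P1: blocked at fork node Outcome ∈ conditioning set.
  P2: blocked at fork node Dosage ∈ conditioning set.
  P3: blocked at fork node Dosage ∈ conditioning set.
{Dosage, Outcome} contains no descendant of Biomarker and blocks every backdoor path.
Every element of {Dosage, Outcome} is needed (dropping Dosage leaves P2 open; dropping Outcome leaves P1 open), so no proper subset is valid.
Among all size-2 subsets of the eligible variables, only {Dosage, Outcome} blocks every backdoor path, so it is the unique smallest valid adjustment set.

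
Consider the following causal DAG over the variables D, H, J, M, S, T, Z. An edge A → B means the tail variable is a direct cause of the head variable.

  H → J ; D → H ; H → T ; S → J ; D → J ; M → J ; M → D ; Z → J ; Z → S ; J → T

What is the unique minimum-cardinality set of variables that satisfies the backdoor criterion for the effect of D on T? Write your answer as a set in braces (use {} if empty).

Variables eligible for adjustment (non-descendants of D, excluding D and T): {M, S, Z}.
Backdoor paths from D to T:
  P1: D <- M -> J <- H -> T
  P2: D <- M -> J -> T
The empty set is not sufficient: P2 (D <- M -> J -> T) has no collider blocking it and no conditioned non-collider, so it is open.
Try {M}:
  P1: blocked at fork node M ∈ conditioning set.
  P2: blocked at fork node M ∈ conditioning set.
{M} contains no descendant of D and blocks every backdoor path.
No other singleton works — e.g. {Z} leaves P2 open — so {M} is the unique smallest valid adjustment set.

{M}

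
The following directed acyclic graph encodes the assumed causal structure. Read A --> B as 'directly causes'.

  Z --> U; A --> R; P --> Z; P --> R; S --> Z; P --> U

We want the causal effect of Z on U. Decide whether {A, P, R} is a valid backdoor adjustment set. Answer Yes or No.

Yes

Backdoor paths from Z to U (paths whose first edge points into Z):
  P1: Z <- P -> U
Condition 1 (no descendant of Z in the set): holds — descendants of Z are {U}; none are in {A, P, R}.
Condition 2 (every backdoor path blocked by {A, P, R}):
  P1: blocked at fork node P ∈ conditioning set.
{A, P, R} satisfies the backdoor criterion.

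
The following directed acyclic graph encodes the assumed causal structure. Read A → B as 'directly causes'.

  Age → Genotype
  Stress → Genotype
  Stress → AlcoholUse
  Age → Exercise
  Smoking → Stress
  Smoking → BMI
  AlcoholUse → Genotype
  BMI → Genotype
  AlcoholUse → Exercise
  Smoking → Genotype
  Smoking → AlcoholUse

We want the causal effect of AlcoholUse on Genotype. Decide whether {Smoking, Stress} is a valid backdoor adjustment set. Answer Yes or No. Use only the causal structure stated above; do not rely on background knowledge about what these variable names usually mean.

Backdoor paths from AlcoholUse to Genotype (paths whose first edge points into AlcoholUse):
  P1: AlcoholUse <- Smoking -> Stress -> Genotype
  P2: AlcoholUse <- Smoking -> BMI -> Genotype
  P3: AlcoholUse <- Smoking -> Genotype
  P4: AlcoholUse <- Stress <- Smoking -> BMI -> Genotype
  P5: AlcoholUse <- Stress <- Smoking -> Genotype
  P6: AlcoholUse <- Stress -> Genotype
Condition 1 (no descendant of AlcoholUse in the set): holds — descendants of AlcoholUse are {Exercise, Genotype}; none are in {Smoking, Stress}.
Condition 2 (every backdoor path blocked by {Smoking, Stress}):
  P1: blocked at fork node Smoking ∈ conditioning set.
  P2: blocked at fork node Smoking ∈ conditioning set.
  P3: blocked at fork node Smoking ∈ conditioning set.
  P4: blocked at chain node Stress ∈ conditioning set.
  P5: blocked at chain node Stress ∈ conditioning set.
  P6: blocked at fork node Stress ∈ conditioning set.
{Smoking, Stress} satisfies the backdoor criterion.

Yes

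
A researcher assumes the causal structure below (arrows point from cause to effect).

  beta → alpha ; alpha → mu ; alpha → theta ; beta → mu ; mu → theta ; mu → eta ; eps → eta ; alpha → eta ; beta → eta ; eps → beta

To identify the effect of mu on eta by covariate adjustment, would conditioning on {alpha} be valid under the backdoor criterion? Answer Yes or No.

No

Backdoor paths from mu to eta (paths whose first edge points into mu):
  P1: mu <- beta <- eps -> eta
  P2: mu <- beta -> alpha -> eta
  P3: mu <- beta -> eta
  P4: mu <- alpha <- beta <- eps -> eta
  P5: mu <- alpha <- beta -> eta
  P6: mu <- alpha -> eta
Condition 1 (no descendant of mu in the set): holds — descendants of mu are {eta, theta}; none are in {alpha}.
Condition 2 (every backdoor path blocked by {alpha}):
  P1: open — no interior node is in the conditioning set.
  P2: blocked at chain node alpha ∈ conditioning set.
  P3: open — no interior node is in the conditioning set.
  P4: blocked at chain node alpha ∈ conditioning set.
  P5: blocked at chain node alpha ∈ conditioning set.
  P6: blocked at fork node alpha ∈ conditioning set.
{alpha} does not satisfy the backdoor criterion.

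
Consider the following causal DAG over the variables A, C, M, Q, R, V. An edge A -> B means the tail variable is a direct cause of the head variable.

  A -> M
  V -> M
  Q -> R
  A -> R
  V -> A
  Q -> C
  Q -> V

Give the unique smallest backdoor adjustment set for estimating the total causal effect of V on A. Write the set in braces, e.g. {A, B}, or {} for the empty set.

Variables eligible for adjustment (non-descendants of V, excluding V and A): {C, Q}.
Backdoor paths from V to A:
  P1: V <- Q -> R <- A
Each backdoor path contains an unconditioned collider, so every path is already blocked with the empty conditioning set:
  P1: blocked at collider R (neither it nor any descendant is in the conditioning set).
The empty set is therefore the unique smallest valid set.

{}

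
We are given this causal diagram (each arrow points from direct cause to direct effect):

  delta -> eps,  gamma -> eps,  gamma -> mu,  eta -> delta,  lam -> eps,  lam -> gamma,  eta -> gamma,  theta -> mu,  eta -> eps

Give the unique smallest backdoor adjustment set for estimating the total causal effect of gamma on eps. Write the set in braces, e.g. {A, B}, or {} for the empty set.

{eta, lam}

Variables eligible for adjustment (non-descendants of gamma, excluding gamma and eps): {delta, eta, lam, theta}.
Backdoor paths from gamma to eps:
  P1: gamma <- lam -> eps
  P2: gamma <- eta -> delta -> eps
  P3: gamma <- eta -> eps
The empty set is not sufficient: P1 (gamma <- lam -> eps) has no collider blocking it and no conditioned non-collider, so it is open.
Try {eta, lam}:
  P1: blocked at fork node lam ∈ conditioning set.
  P2: blocked at fork node eta ∈ conditioning set.
  P3: blocked at fork node eta ∈ conditioning set.
{eta, lam} contains no descendant of gamma and blocks every backdoor path.
Every element of {eta, lam} is needed (dropping eta leaves P2 open; dropping lam leaves P1 open), so no proper subset is valid.
Among all size-2 subsets of the eligible variables, only {eta, lam} blocks every backdoor path, so it is the unique smallest valid adjustment set.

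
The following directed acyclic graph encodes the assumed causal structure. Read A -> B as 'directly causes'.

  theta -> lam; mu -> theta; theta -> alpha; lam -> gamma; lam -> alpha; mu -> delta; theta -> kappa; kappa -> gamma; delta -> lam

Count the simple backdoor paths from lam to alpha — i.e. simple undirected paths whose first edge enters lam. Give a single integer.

2

A backdoor path from lam to alpha is any simple undirected path whose first edge points into lam (i.e. leaves lam via a parent).
Parents of lam: {delta, theta}.
Enumerating:
  P1: lam <- delta <- mu -> theta -> alpha
  P2: lam <- theta -> alpha
That exhausts the simple backdoor paths. Count: 2.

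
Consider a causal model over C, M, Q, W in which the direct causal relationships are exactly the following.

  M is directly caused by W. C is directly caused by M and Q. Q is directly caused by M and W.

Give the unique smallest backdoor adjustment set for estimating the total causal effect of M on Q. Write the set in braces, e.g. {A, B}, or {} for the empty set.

Variables eligible for adjustment (non-descendants of M, excluding M and Q): {W}.
Backdoor paths from M to Q:
  P1: M <- W -> Q
The empty set is not sufficient: P1 (M <- W -> Q) has no collider blocking it and no conditioned non-collider, so it is open.
Try {W}:
  P1: blocked at fork node W ∈ conditioning set.
{W} contains no descendant of M and blocks every backdoor path.
{W} is the unique smallest valid adjustment set.

{W}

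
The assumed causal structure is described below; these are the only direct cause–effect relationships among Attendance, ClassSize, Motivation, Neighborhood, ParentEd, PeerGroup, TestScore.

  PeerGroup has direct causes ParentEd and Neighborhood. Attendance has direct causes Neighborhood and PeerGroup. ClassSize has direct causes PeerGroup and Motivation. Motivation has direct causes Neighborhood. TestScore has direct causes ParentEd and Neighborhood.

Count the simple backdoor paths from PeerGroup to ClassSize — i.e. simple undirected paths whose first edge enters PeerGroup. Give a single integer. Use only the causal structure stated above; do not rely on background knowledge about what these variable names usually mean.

A backdoor path from PeerGroup to ClassSize is any simple undirected path whose first edge points into PeerGroup (i.e. leaves PeerGroup via a parent).
Parents of PeerGroup: {Neighborhood, ParentEd}.
Enumerating:
  P1: PeerGroup <- ParentEd -> TestScore <- Neighborhood -> Motivation -> ClassSize
  P2: PeerGroup <- Neighborhood -> Motivation -> ClassSize
That exhausts the simple backdoor paths. Count: 2.

2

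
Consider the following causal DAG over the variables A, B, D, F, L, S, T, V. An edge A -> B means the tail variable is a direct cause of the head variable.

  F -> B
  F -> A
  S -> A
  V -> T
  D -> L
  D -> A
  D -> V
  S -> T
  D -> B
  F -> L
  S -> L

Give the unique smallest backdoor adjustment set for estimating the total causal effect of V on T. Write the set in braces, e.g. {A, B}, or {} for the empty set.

Variables eligible for adjustment (non-descendants of V, excluding V and T): {A, B, D, F, L, S}.
Backdoor paths from V to T:
  P1: V <- D -> L <- F -> A <- S -> T
  P2: V <- D -> L <- S -> T
  P3: V <- D -> B <- F -> L <- S -> T
  P4: V <- D -> B <- F -> A <- S -> T
  P5: V <- D -> A <- F -> L <- S -> T
  P6: V <- D -> A <- S -> T
Each backdoor path contains an unconditioned collider, so every path is already blocked with the empty conditioning set:
  P1: blocked at collider L (neither it nor any descendant is in the conditioning set).
  P2: blocked at collider L (neither it nor any descendant is in the conditioning set).
  P3: blocked at collider B (neither it nor any descendant is in the conditioning set).
  P4: blocked at collider B (neither it nor any descendant is in the conditioning set).
  P5: blocked at collider A (neither it nor any descendant is in the conditioning set).
  P6: blocked at collider A (neither it nor any descendant is in the conditioning set).
The empty set is therefore the unique smallest valid set.

{}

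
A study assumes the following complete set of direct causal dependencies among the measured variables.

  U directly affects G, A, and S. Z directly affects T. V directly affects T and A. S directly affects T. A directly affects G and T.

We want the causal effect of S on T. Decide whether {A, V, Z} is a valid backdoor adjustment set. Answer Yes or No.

Yes

Backdoor paths from S to T (paths whose first edge points into S):
  P1: S <- U -> A <- V -> T
  P2: S <- U -> A -> T
  P3: S <- U -> G <- A <- V -> T
  P4: S <- U -> G <- A -> T
Condition 1 (no descendant of S in the set): holds — descendants of S are {T}; none are in {A, V, Z}.
Condition 2 (every backdoor path blocked by {A, V, Z}):
  P1: blocked at fork node V ∈ conditioning set.
  P2: blocked at chain node A ∈ conditioning set.
  P3: blocked at collider G (neither it nor any descendant is in the conditioning set).
  P4: blocked at collider G (neither it nor any descendant is in the conditioning set).
{A, V, Z} satisfies the backdoor criterion.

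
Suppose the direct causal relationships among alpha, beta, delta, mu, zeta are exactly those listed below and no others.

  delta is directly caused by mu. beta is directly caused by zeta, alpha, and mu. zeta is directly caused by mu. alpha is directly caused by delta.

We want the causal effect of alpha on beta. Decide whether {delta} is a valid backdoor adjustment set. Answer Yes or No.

Yes

Backdoor paths from alpha to beta (paths whose first edge points into alpha):
  P1: alpha <- delta <- mu -> zeta -> beta
  P2: alpha <- delta <- mu -> beta
Condition 1 (no descendant of alpha in the set): holds — descendants of alpha are {beta}; none are in {delta}.
Condition 2 (every backdoor path blocked by {delta}):
  P1: blocked at chain node delta ∈ conditioning set.
  P2: blocked at chain node delta ∈ conditioning set.
{delta} satisfies the backdoor criterion.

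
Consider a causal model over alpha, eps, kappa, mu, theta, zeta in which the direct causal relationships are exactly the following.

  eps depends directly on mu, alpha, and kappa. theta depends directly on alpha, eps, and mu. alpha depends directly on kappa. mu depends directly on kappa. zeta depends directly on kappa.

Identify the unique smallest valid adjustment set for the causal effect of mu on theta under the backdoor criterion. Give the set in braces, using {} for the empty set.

Variables eligible for adjustment (non-descendants of mu, excluding mu and theta): {alpha, kappa, zeta}.
Backdoor paths from mu to theta:
  P1: mu <- kappa -> alpha -> eps -> theta
  P2: mu <- kappa -> alpha -> theta
  P3: mu <- kappa -> eps <- alpha -> theta
  P4: mu <- kappa -> eps -> theta
The empty set is not sufficient: P1 (mu <- kappa -> alpha -> eps -> theta) has no collider blocking it and no conditioned non-collider, so it is open.
Try {kappa}:
  P1: blocked at fork node kappa ∈ conditioning set.
  P2: blocked at fork node kappa ∈ conditioning set.
  P3: blocked at fork node kappa ∈ conditioning set.
  P4: blocked at fork node kappa ∈ conditioning set.
{kappa} contains no descendant of mu and blocks every backdoor path.
No other singleton works — e.g. {alpha} leaves P4 open — so {kappa} is the unique smallest valid adjustment set.

{kappa}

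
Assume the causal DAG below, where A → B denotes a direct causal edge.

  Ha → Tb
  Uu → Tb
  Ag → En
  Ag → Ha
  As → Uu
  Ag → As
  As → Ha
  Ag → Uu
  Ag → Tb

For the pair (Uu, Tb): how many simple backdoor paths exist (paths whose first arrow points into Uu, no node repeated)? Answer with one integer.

7

A backdoor path from Uu to Tb is any simple undirected path whose first edge points into Uu (i.e. leaves Uu via a parent).
Parents of Uu: {Ag, As}.
Enumerating:
  P1: Uu <- Ag -> As -> Ha -> Tb
  P2: Uu <- Ag -> Ha -> Tb
  P3: Uu <- Ag -> Tb
  P4: Uu <- As <- Ag -> Ha -> Tb
  P5: Uu <- As <- Ag -> Tb
  P6: Uu <- As -> Ha <- Ag -> Tb
  P7: Uu <- As -> Ha -> Tb
That exhausts the simple backdoor paths. Count: 7.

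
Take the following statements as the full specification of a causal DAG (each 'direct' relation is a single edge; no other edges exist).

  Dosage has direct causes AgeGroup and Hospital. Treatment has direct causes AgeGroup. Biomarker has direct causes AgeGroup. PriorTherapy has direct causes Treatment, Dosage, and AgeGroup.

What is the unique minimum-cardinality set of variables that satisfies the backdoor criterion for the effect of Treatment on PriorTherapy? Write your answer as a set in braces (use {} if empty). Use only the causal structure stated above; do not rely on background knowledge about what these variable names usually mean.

{AgeGroup}

Variables eligible for adjustment (non-descendants of Treatment, excluding Treatment and PriorTherapy): {AgeGroup, Biomarker, Dosage, Hospital}.
Backdoor paths from Treatment to PriorTherapy:
  P1: Treatment <- AgeGroup -> Dosage -> PriorTherapy
  P2: Treatment <- AgeGroup -> PriorTherapy
The empty set is not sufficient: P1 (Treatment <- AgeGroup -> Dosage -> PriorTherapy) has no collider blocking it and no conditioned non-collider, so it is open.
Try {AgeGroup}:
  P1: blocked at fork node AgeGroup ∈ conditioning set.
  P2: blocked at fork node AgeGroup ∈ conditioning set.
{AgeGroup} contains no descendant of Treatment and blocks every backdoor path.
No other singleton works — e.g. {Hospital} leaves P1 open — so {AgeGroup} is the unique smallest valid adjustment set.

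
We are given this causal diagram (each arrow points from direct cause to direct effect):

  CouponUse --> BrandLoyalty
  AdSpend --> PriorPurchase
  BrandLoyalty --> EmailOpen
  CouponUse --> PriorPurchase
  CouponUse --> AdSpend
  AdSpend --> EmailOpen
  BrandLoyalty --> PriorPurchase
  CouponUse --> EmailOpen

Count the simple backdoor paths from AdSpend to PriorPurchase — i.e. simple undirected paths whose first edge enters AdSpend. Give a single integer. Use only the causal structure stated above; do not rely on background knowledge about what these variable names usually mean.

3

A backdoor path from AdSpend to PriorPurchase is any simple undirected path whose first edge points into AdSpend (i.e. leaves AdSpend via a parent).
Parents of AdSpend: {CouponUse}.
Enumerating:
  P1: AdSpend <- CouponUse -> BrandLoyalty -> PriorPurchase
  P2: AdSpend <- CouponUse -> EmailOpen <- BrandLoyalty -> PriorPurchase
  P3: AdSpend <- CouponUse -> PriorPurchase
That exhausts the simple backdoor paths. Count: 3.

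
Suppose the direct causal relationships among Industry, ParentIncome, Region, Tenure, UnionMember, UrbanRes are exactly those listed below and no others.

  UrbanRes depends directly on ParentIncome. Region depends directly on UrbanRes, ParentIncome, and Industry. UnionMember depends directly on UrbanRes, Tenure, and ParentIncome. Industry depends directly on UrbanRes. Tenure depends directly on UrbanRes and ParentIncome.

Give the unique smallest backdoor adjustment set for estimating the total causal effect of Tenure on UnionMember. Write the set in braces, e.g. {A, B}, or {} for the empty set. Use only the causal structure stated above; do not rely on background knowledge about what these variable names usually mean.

Variables eligible for adjustment (non-descendants of Tenure, excluding Tenure and UnionMember): {Industry, ParentIncome, Region, UrbanRes}.
Backdoor paths from Tenure to UnionMember:
  P1: Tenure <- ParentIncome -> UrbanRes -> UnionMember
  P2: Tenure <- ParentIncome -> UnionMember
  P3: Tenure <- ParentIncome -> Region <- UrbanRes -> UnionMember
  P4: Tenure <- ParentIncome -> Region <- Industry <- UrbanRes -> UnionMember
  P5: Tenure <- UrbanRes <- ParentIncome -> UnionMember
  P6: Tenure <- UrbanRes -> Industry -> Region <- ParentIncome -> UnionMember
  P7: Tenure <- UrbanRes -> UnionMember
  P8: Tenure <- UrbanRes -> Region <- ParentIncome -> UnionMember
The empty set is not sufficient: P1 (Tenure <- ParentIncome -> UrbanRes -> UnionMember) has no collider blocking it and no conditioned non-collider, so it is open.
Try {ParentIncome, UrbanRes}:
  P1: blocked at fork node ParentIncome ∈ conditioning set.
  P2: blocked at fork node ParentIncome ∈ conditioning set.
  P3: blocked at fork node ParentIncome ∈ conditioning set.
  P4: blocked at fork node ParentIncome ∈ conditioning set.
  P5: blocked at chain node UrbanRes ∈ conditioning set.
  P6: blocked at fork node UrbanRes ∈ conditioning set.
  P7: blocked at fork node UrbanRes ∈ conditioning set.
  P8: blocked at fork node UrbanRes ∈ conditioning set.
{ParentIncome, UrbanRes} contains no descendant of Tenure and blocks every backdoor path.
Every element of {ParentIncome, UrbanRes} is needed (dropping ParentIncome leaves P2 open; dropping UrbanRes leaves P7 open), so no proper subset is valid.
Among all size-2 subsets of the eligible variables, only {ParentIncome, UrbanRes} blocks every backdoor path, so it is the unique smallest valid adjustment set.

{ParentIncome, UrbanRes}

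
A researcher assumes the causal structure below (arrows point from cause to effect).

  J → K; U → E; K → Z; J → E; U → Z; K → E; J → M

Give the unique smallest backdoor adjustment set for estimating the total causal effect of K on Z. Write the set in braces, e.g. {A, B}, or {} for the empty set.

Variables eligible for adjustment (non-descendants of K, excluding K and Z): {J, M, U}.
Backdoor paths from K to Z:
  P1: K <- J -> E <- U -> Z
Each backdoor path contains an unconditioned collider, so every path is already blocked with the empty conditioning set:
  P1: blocked at collider E (neither it nor any descendant is in the conditioning set).
The empty set is therefore the unique smallest valid set.

{}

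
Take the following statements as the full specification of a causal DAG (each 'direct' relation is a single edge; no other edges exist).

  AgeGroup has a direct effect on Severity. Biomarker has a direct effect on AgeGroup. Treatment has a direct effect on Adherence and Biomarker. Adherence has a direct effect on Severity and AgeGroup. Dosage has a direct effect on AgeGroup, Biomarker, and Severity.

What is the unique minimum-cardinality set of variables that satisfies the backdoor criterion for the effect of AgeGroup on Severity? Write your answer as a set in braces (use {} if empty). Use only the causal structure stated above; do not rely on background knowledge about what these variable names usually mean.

Variables eligible for adjustment (non-descendants of AgeGroup, excluding AgeGroup and Severity): {Adherence, Biomarker, Dosage, Treatment}.
Backdoor paths from AgeGroup to Severity:
  P1: AgeGroup <- Dosage -> Biomarker <- Treatment -> Adherence -> Severity
  P2: AgeGroup <- Dosage -> Severity
  P3: AgeGroup <- Biomarker <- Dosage -> Severity
  P4: AgeGroup <- Biomarker <- Treatment -> Adherence -> Severity
  P5: AgeGroup <- Adherence <- Treatment -> Biomarker <- Dosage -> Severity
  P6: AgeGroup <- Adherence -> Severity
The empty set is not sufficient: P2 (AgeGroup <- Dosage -> Severity) has no collider blocking it and no conditioned non-collider, so it is open.
Try {Adherence, Dosage}:
  P1: blocked at fork node Dosage ∈ conditioning set.
  P2: blocked at fork node Dosage ∈ conditioning set.
  P3: blocked at fork node Dosage ∈ conditioning set.
  P4: blocked at chain node Adherence ∈ conditioning set.
  P5: blocked at chain node Adherence ∈ conditioning set.
  P6: blocked at fork node Adherence ∈ conditioning set.
{Adherence, Dosage} contains no descendant of AgeGroup and blocks every backdoor path.
Every element of {Adherence, Dosage} is needed (dropping Adherence leaves P4 open; dropping Dosage leaves P2 open), so no proper subset is valid.
Among all size-2 subsets of the eligible variables, only {Adherence, Dosage} blocks every backdoor path, so it is the unique smallest valid adjustment set.

{Adherence, Dosage}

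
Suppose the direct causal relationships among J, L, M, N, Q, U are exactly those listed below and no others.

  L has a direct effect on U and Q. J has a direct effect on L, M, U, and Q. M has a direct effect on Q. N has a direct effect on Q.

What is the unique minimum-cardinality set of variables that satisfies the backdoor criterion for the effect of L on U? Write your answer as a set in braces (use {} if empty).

{J}

Variables eligible for adjustment (non-descendants of L, excluding L and U): {J, M, N}.
Backdoor paths from L to U:
  P1: L <- J -> U
The empty set is not sufficient: P1 (L <- J -> U) has no collider blocking it and no conditioned non-collider, so it is open.
Try {J}:
  P1: blocked at fork node J ∈ conditioning set.
{J} contains no descendant of L and blocks every backdoor path.
No other singleton works — e.g. {M} leaves P1 open — so {J} is the unique smallest valid adjustment set.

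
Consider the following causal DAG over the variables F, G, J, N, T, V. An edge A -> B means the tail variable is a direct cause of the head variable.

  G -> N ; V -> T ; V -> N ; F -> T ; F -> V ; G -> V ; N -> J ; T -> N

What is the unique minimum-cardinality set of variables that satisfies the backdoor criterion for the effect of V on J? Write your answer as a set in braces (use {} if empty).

Variables eligible for adjustment (non-descendants of V, excluding V and J): {F, G}.
Backdoor paths from V to J:
  P1: V <- F -> T -> N -> J
  P2: V <- G -> N -> J
The empty set is not sufficient: P1 (V <- F -> T -> N -> J) has no collider blocking it and no conditioned non-collider, so it is open.
Try {F, G}:
  P1: blocked at fork node F ∈ conditioning set.
  P2: blocked at fork node G ∈ conditioning set.
{F, G} contains no descendant of V and blocks every backdoor path.
Every element of {F, G} is needed (dropping F leaves P1 open; dropping G leaves P2 open), so no proper subset is valid.
Among all size-2 subsets of the eligible variables, only {F, G} blocks every backdoor path, so it is the unique smallest valid adjustment set.

{F, G}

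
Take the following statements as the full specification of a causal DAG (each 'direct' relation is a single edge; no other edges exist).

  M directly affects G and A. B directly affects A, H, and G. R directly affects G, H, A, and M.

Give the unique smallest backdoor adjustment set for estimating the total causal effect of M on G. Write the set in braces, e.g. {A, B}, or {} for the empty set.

Variables eligible for adjustment (non-descendants of M, excluding M and G): {B, H, R}.
Backdoor paths from M to G:
  P1: M <- R -> H <- B -> G
  P2: M <- R -> G
  P3: M <- R -> A <- B -> G
The empty set is not sufficient: P2 (M <- R -> G) has no collider blocking it and no conditioned non-collider, so it is open.
Try {R}:
  P1: blocked at fork node R ∈ conditioning set.
  P2: blocked at fork node R ∈ conditioning set.
  P3: blocked at fork node R ∈ conditioning set.
{R} contains no descendant of M and blocks every backdoor path.
No other singleton works — e.g. {B} leaves P2 open — so {R} is the unique smallest valid adjustment set.

{R}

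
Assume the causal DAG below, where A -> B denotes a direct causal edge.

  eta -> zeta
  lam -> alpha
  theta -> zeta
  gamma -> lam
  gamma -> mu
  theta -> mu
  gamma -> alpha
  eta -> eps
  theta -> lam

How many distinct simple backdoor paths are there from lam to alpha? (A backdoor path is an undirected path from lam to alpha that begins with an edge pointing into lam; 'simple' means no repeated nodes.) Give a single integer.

A backdoor path from lam to alpha is any simple undirected path whose first edge points into lam (i.e. leaves lam via a parent).
Parents of lam: {gamma, theta}.
Enumerating:
  P1: lam <- theta -> mu <- gamma -> alpha
  P2: lam <- gamma -> alpha
That exhausts the simple backdoor paths. Count: 2.

2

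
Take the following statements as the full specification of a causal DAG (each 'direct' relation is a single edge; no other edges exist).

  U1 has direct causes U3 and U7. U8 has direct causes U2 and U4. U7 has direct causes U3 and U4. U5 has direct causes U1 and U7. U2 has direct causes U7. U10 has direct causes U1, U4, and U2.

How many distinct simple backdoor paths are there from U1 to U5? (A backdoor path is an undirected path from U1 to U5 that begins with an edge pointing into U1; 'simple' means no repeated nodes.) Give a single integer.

A backdoor path from U1 to U5 is any simple undirected path whose first edge points into U1 (i.e. leaves U1 via a parent).
Parents of U1: {U3, U7}.
Enumerating:
  P1: U1 <- U3 -> U7 -> U5
  P2: U1 <- U7 -> U5
That exhausts the simple backdoor paths. Count: 2.

2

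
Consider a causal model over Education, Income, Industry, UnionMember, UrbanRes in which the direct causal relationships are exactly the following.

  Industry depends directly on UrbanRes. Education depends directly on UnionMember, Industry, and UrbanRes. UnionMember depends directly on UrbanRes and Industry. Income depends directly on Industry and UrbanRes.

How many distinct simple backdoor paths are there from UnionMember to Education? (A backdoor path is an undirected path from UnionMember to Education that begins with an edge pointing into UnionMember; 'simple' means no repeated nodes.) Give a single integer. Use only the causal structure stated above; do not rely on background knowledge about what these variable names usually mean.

6

A backdoor path from UnionMember to Education is any simple undirected path whose first edge points into UnionMember (i.e. leaves UnionMember via a parent).
Parents of UnionMember: {Industry, UrbanRes}.
Enumerating:
  P1: UnionMember <- UrbanRes -> Industry -> Education
  P2: UnionMember <- UrbanRes -> Income <- Industry -> Education
  P3: UnionMember <- UrbanRes -> Education
  P4: UnionMember <- Industry <- UrbanRes -> Education
  P5: UnionMember <- Industry -> Income <- UrbanRes -> Education
  P6: UnionMember <- Industry -> Education
That exhausts the simple backdoor paths. Count: 6.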